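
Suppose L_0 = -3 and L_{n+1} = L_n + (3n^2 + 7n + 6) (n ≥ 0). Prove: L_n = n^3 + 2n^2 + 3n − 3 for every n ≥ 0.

Base case: L_0 = -3, and 0^3 + 2·0^2 + 3·0 − 3 = -3.
Assume L_m = m^3 + 2m^2 + 3m − 3.
Then L_{m+1} = L_m + (3m^2 + 7m + 6) = (m^3 + 2m^2 + 3m − 3) + (3m^2 + 7m + 6) = m^3 + 5m^2 + 10m + 3,
and (m+1)^3 + 2·(m+1)^2 + 3·(m+1) − 3 = m^3 + 5m^2 + 10m + 3.
This completes the inductive step, so L_n = n^3 + 2n^2 + 3n − 3 for all n ≥ 0.

L_n = n^3 + 2n^2 + 3n − 3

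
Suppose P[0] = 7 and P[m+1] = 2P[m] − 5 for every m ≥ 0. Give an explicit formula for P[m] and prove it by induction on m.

Claim: P[m] = 2^{m+1} + 5.

Base case: P[0] = 7, and 2^{0+1} + 5 = 2 + 5 = 7.
Assume P[r] = 2^{r+1} + 5 for some r ≥ 0.
Then P[r+1] = 2P[r] − 5 = 2·(2^{r+1} + 5) − 5 = 2^{r+2} + 10 − 5 = 2^{r+2} + 5.
Hence P[m] = 2^{m+1} + 5 for every m ≥ 0, by induction.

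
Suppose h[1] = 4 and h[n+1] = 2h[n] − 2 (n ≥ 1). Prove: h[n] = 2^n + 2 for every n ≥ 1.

Base case: h[1] = 4, and 2^1 + 2 = 2 + 2 = 4.
Assume h[m] = 2^m + 2 for some m ≥ 1.
Then h[m+1] = 2h[m] − 2 = 2·(2^m + 2) − 2 = 2^{m+1} + 4 − 2 = 2^{m+1} + 2.
By induction, h[n] = 2^n + 2 for all n ≥ 1.

h[n] = 2^n + 2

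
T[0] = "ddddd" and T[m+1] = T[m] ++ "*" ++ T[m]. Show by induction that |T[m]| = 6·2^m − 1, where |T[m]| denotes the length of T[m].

Base case: |T[0]| = 5, and 6·2^0 − 1 = 5.
Assume |T[r]| = 6·2^r − 1.
Then |T[r+1]| = |T[r]| + 1 + |T[r]| = 2|T[r]| + 1 = 2(6·2^r − 1) + 1 = 6·2^{r+1} − 2 + 1 = 6·2^{r+1} − 1.
This completes the inductive step, so |T[m]| = 6·2^m − 1 for all m ≥ 0.

|T[m]| = 6·2^m − 1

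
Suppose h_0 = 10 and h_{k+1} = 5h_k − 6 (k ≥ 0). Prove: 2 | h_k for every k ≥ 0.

Base case: h_0 = 10 = 2·5, so 2 | h_0.
Assume 2 | h_j, so h_j = 2t for some integer t.
Then h_{j+1} = 5h_j − 6 = 5·(2t) − 6 = 2(5t − 3), so 2 | h_{j+1}.
By induction, 2 | h_k for all k ≥ 0.

2 | h_k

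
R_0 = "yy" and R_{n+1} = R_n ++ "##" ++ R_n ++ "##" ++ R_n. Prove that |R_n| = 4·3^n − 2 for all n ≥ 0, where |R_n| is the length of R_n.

Base case: |R_0| = 2, and 4·3^0 − 2 = 2.
Assume |R_m| = 4·3^m − 2.
Then |R_{m+1}| = 3|R_m| + 4 = 3(4·3^m − 2) + 4 = 4·3^{m+1} − 6 + 4 = 4·3^{m+1} − 2.
So the formula holds for m+1, and by induction |R_n| = 4·3^n − 2 for all n ≥ 0.

|R_n| = 4·3^n − 2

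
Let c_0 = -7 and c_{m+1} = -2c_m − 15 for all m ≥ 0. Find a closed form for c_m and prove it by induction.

Claim: c_m = -2·(-2)^m − 5.

Base case: c_0 = -7, and -2·(-2)^0 − 5 = -2 − 5 = -7.
Assume c_r = -2·(-2)^r − 5 for some r ≥ 0.
Then c_{r+1} = -2c_r − 15 = -2·(-2·(-2)^r − 5) − 15 = 4·(-2)^r + 10 − 15 = -2·(-2)^{r+1} − 5.
So the formula holds for r+1, and by induction c_m = -2·(-2)^m − 5 for all m ≥ 0.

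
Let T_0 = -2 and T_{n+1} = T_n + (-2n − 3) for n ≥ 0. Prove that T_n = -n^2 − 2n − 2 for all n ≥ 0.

Base case: T_0 = -2, and -0^2 − 2·0 − 2 = -2.
Assume T_j = -j^2 − 2j − 2.
Then T_{j+1} = T_j + (-2j − 3) = (-j^2 − 2j − 2) + (-2j − 3) = -j^2 − 4j − 5,
and -(j+1)^2 − 2·(j+1) − 2 = -j^2 − 4j − 5.
By induction, T_n = -n^2 − 2n − 2 for all n ≥ 0.

T_n = -n^2 − 2n − 2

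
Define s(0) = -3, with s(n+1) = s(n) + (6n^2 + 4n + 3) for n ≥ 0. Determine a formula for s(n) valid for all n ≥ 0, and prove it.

Claim: s(n) = 2n^3 − n^2 + 2n − 3.

Base case: s(0) = -3, and 2·0^3 − 0^2 + 2·0 − 3 = -3.
Assume s(r) = 2r^3 − r^2 + 2r − 3.
Then s(r+1) = s(r) + (6r^2 + 4r + 3) = (2r^3 − r^2 + 2r − 3) + (6r^2 + 4r + 3) = 2r^3 + 5r^2 + 6r,
and 2·(r+1)^3 − (r+1)^2 + 2·(r+1) − 3 = 2r^3 + 5r^2 + 6r.
Hence s(n) = 2n^3 − n^2 + 2n − 3 for every n ≥ 0, by induction.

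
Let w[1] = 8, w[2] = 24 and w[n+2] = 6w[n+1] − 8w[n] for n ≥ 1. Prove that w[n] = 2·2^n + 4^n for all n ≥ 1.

Base cases: w[1] = 8 and 2·2^1 + 4^1 = 8; w[2] = 24 and 2·2^2 + 4^2 = 24.
Assume w[j] = 2·2^j + 4^j for all 1 ≤ j ≤ r, where r ≥ 2.
Then w[r+1] = 6w[r] − 8w[r−1] = 6·(2·2^r + 4^r) − 8·(2·2^{r−1} + 4^{r−1}) = 2·(6·2 − 8)2^{r−1} + (6·4 − 8)4^{r−1} = 8·2^{r−1} + 16·4^{r−1} = 2·2^{r+1} + 4^{r+1}.
Hence w[n] = 2·2^n + 4^n for every n ≥ 1, by strong induction.

w[n] = 2·2^n + 4^n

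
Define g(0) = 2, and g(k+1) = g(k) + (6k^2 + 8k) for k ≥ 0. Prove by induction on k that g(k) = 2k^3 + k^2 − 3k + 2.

Base case: g(0) = 2, and 2·0^3 + 0^2 − 3·0 + 2 = 2.
Assume g(j) = 2j^3 + j^2 − 3j + 2.
Then g(j+1) = g(j) + (6j^2 + 8j) = (2j^3 + j^2 − 3j + 2) + (6j^2 + 8j) = 2j^3 + 7j^2 + 5j + 2,
and 2·(j+1)^3 + (j+1)^2 − 3·(j+1) + 2 = 2j^3 + 7j^2 + 5j + 2.
This completes the inductive step, so g(k) = 2k^3 + k^2 − 3k + 2 for all k ≥ 0.

g(k) = 2k^3 + k^2 − 3k + 2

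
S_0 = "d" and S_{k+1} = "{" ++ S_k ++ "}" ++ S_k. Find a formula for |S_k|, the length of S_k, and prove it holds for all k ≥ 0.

Claim: |S_k| = 3·2^k − 2.

Base case: |S_0| = 1, and 3·2^0 − 2 = 1.
Assume |S_r| = 3·2^r − 2.
Then |S_{r+1}| = 1 + |S_r| + 1 + |S_r| = 2|S_r| + 2 = 2(3·2^r − 2) + 2 = 3·2^{r+1} − 4 + 2 = 3·2^{r+1} − 2.
So the formula holds for r+1, and by induction |S_k| = 3·2^k − 2 for all k ≥ 0.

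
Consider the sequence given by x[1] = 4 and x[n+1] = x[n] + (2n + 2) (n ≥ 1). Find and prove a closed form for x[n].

Claim: x[n] = n^2 + n + 2.

Base case: x[1] = 4, and 1^2 + 1 + 2 = 4.
Assume x[m] = m^2 + m + 2.
Then x[m+1] = x[m] + (2m + 2) = (m^2 + m + 2) + (2m + 2) = m^2 + 3m + 4,
and (m+1)^2 + (m+1) + 2 = m^2 + 3m + 4.
Hence x[n] = n^2 + n + 2 for every n ≥ 1, by induction.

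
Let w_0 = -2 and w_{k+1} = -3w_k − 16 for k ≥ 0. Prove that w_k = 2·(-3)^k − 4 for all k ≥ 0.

Base case: w_0 = -2, and 2·(-3)^0 − 4 = 2 − 4 = -2.
Assume w_j = 2·(-3)^j − 4 for some j ≥ 0.
Then w_{j+1} = -3w_j − 16 = -3·(2·(-3)^j − 4) − 16 = -6·(-3)^j + 12 − 16 = 2·(-3)^{j+1} − 4.
Hence w_k = 2·(-3)^k − 4 for every k ≥ 0, by induction.

w_k = 2·(-3)^k − 4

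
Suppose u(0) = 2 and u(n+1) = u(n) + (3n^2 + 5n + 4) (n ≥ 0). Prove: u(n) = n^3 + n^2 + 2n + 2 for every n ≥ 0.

Base case: u(0) = 2, and 0^3 + 0^2 + 2·0 + 2 = 2.
Assume u(j) = j^3 + j^2 + 2j + 2.
Then u(j+1) = u(j) + (3j^2 + 5j + 4) = (j^3 + j^2 + 2j + 2) + (3j^2 + 5j + 4) = j^3 + 4j^2 + 7j + 6,
and (j+1)^3 + (j+1)^2 + 2·(j+1) + 2 = j^3 + 4j^2 + 7j + 6.
By induction, u(n) = n^3 + n^2 + 2n + 2 for all n ≥ 0.

u(n) = n^3 + n^2 + 2n + 2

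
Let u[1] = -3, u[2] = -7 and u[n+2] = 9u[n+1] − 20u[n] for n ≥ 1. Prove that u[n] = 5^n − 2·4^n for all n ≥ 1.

Base cases: u[1] = -3 and 5^1 − 2·4^1 = -3; u[2] = -7 and 5^2 − 2·4^2 = -7.
Assume u[j] = 5^j − 2·4^j for all 1 ≤ j ≤ r, where r ≥ 2.
Then u[r+1] = 9u[r] − 20u[r−1] = 9·(5^r − 2·4^r) − 20·(5^{r−1} − 2·4^{r−1}) = (9·5 − 20)5^{r−1} − 2·(9·4 − 20)4^{r−1} = 25·5^{r−1} − 32·4^{r−1} = 5^{r+1} − 2·4^{r+1}.
This completes the inductive step, so u[n] = 5^n − 2·4^n for all n ≥ 1.

u[n] = 5^n − 2·4^n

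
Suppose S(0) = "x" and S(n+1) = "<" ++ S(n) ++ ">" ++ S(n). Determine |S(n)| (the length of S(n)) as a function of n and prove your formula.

Claim: |S(n)| = 3·2^n − 2.

Base case: |S(0)| = 1, and 3·2^0 − 2 = 1.
Assume |S(k)| = 3·2^k − 2.
Then |S(k+1)| = 1 + |S(k)| + 1 + |S(k)| = 2|S(k)| + 2 = 2(3·2^k − 2) + 2 = 3·2^{k+1} − 4 + 2 = 3·2^{k+1} − 2.
By induction, |S(n)| = 3·2^n − 2 for all n ≥ 0.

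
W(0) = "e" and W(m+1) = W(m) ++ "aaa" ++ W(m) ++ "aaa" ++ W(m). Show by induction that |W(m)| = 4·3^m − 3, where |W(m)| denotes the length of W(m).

Base case: |W(0)| = 1, and 4·3^0 − 3 = 1.
Assume |W(r)| = 4·3^r − 3.
Then |W(r+1)| = 3|W(r)| + 6 = 3(4·3^r − 3) + 6 = 4·3^{r+1} − 9 + 6 = 4·3^{r+1} − 3.
Hence |W(m)| = 4·3^m − 3 for every m ≥ 0, by induction.

|W(m)| = 4·3^m − 3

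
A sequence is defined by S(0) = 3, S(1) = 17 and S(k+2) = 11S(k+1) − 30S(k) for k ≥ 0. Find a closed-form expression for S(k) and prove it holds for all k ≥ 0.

Claim: S(k) = 5^k + 2·6^k.

Base cases: S(0) = 3 and 5^0 + 2·6^0 = 3; S(1) = 17 and 5^1 + 2·6^1 = 17.
Assume S(i) = 5^i + 2·6^i for all 0 ≤ i ≤ j, where j ≥ 1.
Then S(j+1) = 11S(j) − 30S(j−1) = 11·(5^j + 2·6^j) − 30·(5^{j−1} + 2·6^{j−1}) = (11·5 − 30)5^{j−1} + 2·(11·6 − 30)6^{j−1} = 25·5^{j−1} + 72·6^{j−1} = 5^{j+1} + 2·6^{j+1}.
So the formula holds for j+1, and by strong induction S(k) = 5^k + 2·6^k for all k ≥ 0.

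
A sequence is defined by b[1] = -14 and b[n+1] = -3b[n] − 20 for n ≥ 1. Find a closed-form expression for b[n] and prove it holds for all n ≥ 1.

Claim: b[n] = 3·(-3)^n − 5.

Base case: b[1] = -14, and 3·(-3)^1 − 5 = -9 − 5 = -14.
Assume b[k] = 3·(-3)^k − 5 for some k ≥ 1.
Then b[k+1] = -3b[k] − 20 = -3·(3·(-3)^k − 5) − 20 = -9·(-3)^k + 15 − 20 = 3·(-3)^{k+1} − 5.
So the formula holds for k+1, and by induction b[n] = 3·(-3)^n − 5 for all n ≥ 1.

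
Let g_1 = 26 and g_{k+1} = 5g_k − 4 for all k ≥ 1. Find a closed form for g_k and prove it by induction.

Claim: g_k = 5^{k+1} + 1.

Base case: g_1 = 26, and 5^{1+1} + 1 = 25 + 1 = 26.
Assume g_r = 5^{r+1} + 1 for some r ≥ 1.
Then g_{r+1} = 5g_r − 4 = 5·(5^{r+1} + 1) − 4 = 5^{r+2} + 5 − 4 = 5^{r+2} + 1.
Hence g_k = 5^{k+1} + 1 for every k ≥ 1, by induction.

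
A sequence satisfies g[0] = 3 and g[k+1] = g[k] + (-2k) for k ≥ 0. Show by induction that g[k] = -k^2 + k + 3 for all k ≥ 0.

Base case: g[0] = 3, and -0^2 + 0 + 3 = 3.
Assume g[m] = -m^2 + m + 3.
Then g[m+1] = g[m] + (-2m) = (-m^2 + m + 3) + (-2m) = -m^2 − m + 3,
and -(m+1)^2 + (m+1) + 3 = -m^2 − m + 3.
This completes the inductive step, so g[k] = -k^2 + k + 3 for all k ≥ 0.

g[k] = -k^2 + k + 3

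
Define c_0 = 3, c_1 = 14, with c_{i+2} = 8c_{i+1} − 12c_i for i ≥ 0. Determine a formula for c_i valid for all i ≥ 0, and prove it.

Claim: c_i = 2·6^i + 2^i.

Base cases: c_0 = 3 and 2·6^0 + 2^0 = 3; c_1 = 14 and 2·6^1 + 2^1 = 14.
Assume c_j = 2·6^j + 2^j for all 0 ≤ j ≤ r, where r ≥ 1.
Then c_{r+1} = 8c_r − 12c_{r−1} = 8·(2·6^r + 2^r) − 12·(2·6^{r−1} + 2^{r−1}) = 2·(8·6 − 12)6^{r−1} + (8·2 − 12)2^{r−1} = 72·6^{r−1} + 4·2^{r−1} = 2·6^{r+1} + 2^{r+1}.
This completes the inductive step, so c_i = 2·6^i + 2^i for all i ≥ 0.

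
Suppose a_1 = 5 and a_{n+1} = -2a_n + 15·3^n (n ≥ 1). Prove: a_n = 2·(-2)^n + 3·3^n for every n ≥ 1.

Base case: a_1 = 5, and 2·(-2)^1 + 3·3^1 = -4 + 9 = 5.
Assume a_k = 2·(-2)^k + 3·3^k for some k ≥ 1.
Then a_{k+1} = -2a_k + 15·3^k = -2·(2·(-2)^k + 3·3^k) + 15·3^k = 2·(-2)^{k+1} − 6·3^k + 15·3^k = 2·(-2)^{k+1} + 9·3^k = 2·(-2)^{k+1} + 3·3^{k+1}.
So the formula holds for k+1, and by induction a_n = 2·(-2)^n + 3·3^n for all n ≥ 1.

a_n = 2·(-2)^n + 3·3^n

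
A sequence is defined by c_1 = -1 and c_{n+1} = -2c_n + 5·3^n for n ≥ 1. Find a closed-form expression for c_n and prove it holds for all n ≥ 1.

Claim: c_n = 2·(-2)^n + 3^n.

Base case: c_1 = -1, and 2·(-2)^1 + 3^1 = -4 + 3 = -1.
Assume c_r = 2·(-2)^r + 3^r for some r ≥ 1.
Then c_{r+1} = -2c_r + 5·3^r = -2·(2·(-2)^r + 3^r) + 5·3^r = 2·(-2)^{r+1} − 2·3^r + 5·3^r = 2·(-2)^{r+1} + 3·3^r = 2·(-2)^{r+1} + 3^{r+1}.
Hence c_n = 2·(-2)^n + 3^n for every n ≥ 1, by induction.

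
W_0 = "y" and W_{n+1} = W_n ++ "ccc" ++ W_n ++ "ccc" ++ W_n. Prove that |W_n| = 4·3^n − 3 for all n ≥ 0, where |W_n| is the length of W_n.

Base case: |W_0| = 1, and 4·3^0 − 3 = 1.
Assume |W_j| = 4·3^j − 3.
Then |W_{j+1}| = 3|W_j| + 6 = 3(4·3^j − 3) + 6 = 4·3^{j+1} − 9 + 6 = 4·3^{j+1} − 3.
This completes the inductive step, so |W_n| = 4·3^n − 3 for all n ≥ 0.

|W_n| = 4·3^n − 3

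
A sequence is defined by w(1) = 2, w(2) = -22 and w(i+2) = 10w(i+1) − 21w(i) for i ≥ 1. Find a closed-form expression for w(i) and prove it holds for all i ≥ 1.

Claim: w(i) = 3·3^i − 7^i.

Base cases: w(1) = 2 and 3·3^1 − 7^1 = 2; w(2) = -22 and 3·3^2 − 7^2 = -22.
Assume w(j) = 3·3^j − 7^j for all 1 ≤ j ≤ m, where m ≥ 2.
Then w(m+1) = 10w(m) − 21w(m−1) = 10·(3·3^m − 7^m) − 21·(3·3^{m−1} − 7^{m−1}) = 3·(10·3 − 21)3^{m−1} − (10·7 − 21)7^{m−1} = 27·3^{m−1} − 49·7^{m−1} = 3·3^{m+1} − 7^{m+1}.
So the formula holds for m+1, and by strong induction w(i) = 3·3^i − 7^i for all i ≥ 1.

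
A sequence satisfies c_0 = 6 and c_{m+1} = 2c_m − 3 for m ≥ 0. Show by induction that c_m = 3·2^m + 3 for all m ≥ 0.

Base case: c_0 = 6, and 3·2^0 + 3 = 3 + 3 = 6.
Assume c_j = 3·2^j + 3 for some j ≥ 0.
Then c_{j+1} = 2c_j − 3 = 2·(3·2^j + 3) − 3 = 6·2^j + 6 − 3 = 3·2^{j+1} + 3.
This completes the inductive step, so c_m = 3·2^m + 3 for all m ≥ 0.

c_m = 3·2^m + 3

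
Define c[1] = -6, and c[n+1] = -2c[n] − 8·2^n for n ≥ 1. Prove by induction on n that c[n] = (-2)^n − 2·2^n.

Base case: c[1] = -6, and (-2)^1 − 2·2^1 = -2 − 4 = -6.
Assume c[m] = (-2)^m − 2·2^m for some m ≥ 1.
Then c[m+1] = -2c[m] − 8·2^m = -2·((-2)^m − 2·2^m) − 8·2^m = (-2)^{m+1} + 4·2^m − 8·2^m = (-2)^{m+1} − 4·2^m = (-2)^{m+1} − 2·2^{m+1}.
By induction, c[n] = (-2)^n − 2·2^n for all n ≥ 1.

c[n] = (-2)^n − 2·2^n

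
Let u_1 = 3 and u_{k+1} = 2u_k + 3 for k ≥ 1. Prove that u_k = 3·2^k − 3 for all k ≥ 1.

Base case: u_1 = 3, and 3·2^1 − 3 = 6 − 3 = 3.
Assume u_m = 3·2^m − 3 for some m ≥ 1.
Then u_{m+1} = 2u_m + 3 = 2·(3·2^m − 3) + 3 = 6·2^m − 6 + 3 = 3·2^{m+1} − 3.
This completes the inductive step, so u_k = 3·2^k − 3 for all k ≥ 1.

u_k = 3·2^k − 3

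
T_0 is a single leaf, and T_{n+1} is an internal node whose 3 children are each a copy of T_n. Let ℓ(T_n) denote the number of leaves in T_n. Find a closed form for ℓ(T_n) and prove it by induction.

Claim: ℓ(T_n) = 3^n.

Base case: ℓ(T_0) = 1, and 3^0 = 1.
Assume ℓ(T_j) = 3^j.
Then ℓ(T_{j+1}) = 3·ℓ(T_j) = 3·3^j = 3^{j+1}.
By induction, ℓ(T_n) = 3^n for all n ≥ 0.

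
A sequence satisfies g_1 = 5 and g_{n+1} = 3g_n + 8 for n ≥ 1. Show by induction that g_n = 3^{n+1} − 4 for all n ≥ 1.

Base case: g_1 = 5, and 3^{1+1} − 4 = 9 − 4 = 5.
Assume g_k = 3^{k+1} − 4 for some k ≥ 1.
Then g_{k+1} = 3g_k + 8 = 3·(3^{k+1} − 4) + 8 = 3^{k+2} − 12 + 8 = 3^{k+2} − 4.
This completes the inductive step, so g_n = 3^{n+1} − 4 for all n ≥ 1.

g_n = 3^{n+1} − 4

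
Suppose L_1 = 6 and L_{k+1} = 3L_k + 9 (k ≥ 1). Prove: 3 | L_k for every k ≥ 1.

Base case: L_1 = 6 = 3·2, so 3 | L_1.
Assume 3 | L_r, so L_r = 3t for some integer t.
Then L_{r+1} = 3L_r + 9 = 3·(3t) + 9 = 3(3t + 3), so 3 | L_{r+1}.
By induction, 3 | L_k for all k ≥ 1.

3 | L_k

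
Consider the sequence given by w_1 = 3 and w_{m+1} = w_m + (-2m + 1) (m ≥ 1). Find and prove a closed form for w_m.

Claim: w_m = -m^2 + 2m + 2.

Base case: w_1 = 3, and -1^2 + 2·1 + 2 = 3.
Assume w_r = -r^2 + 2r + 2.
Then w_{r+1} = w_r + (-2r + 1) = (-r^2 + 2r + 2) + (-2r + 1) = -r^2 + 3,
and -(r+1)^2 + 2·(r+1) + 2 = -r^2 + 3.
Hence w_m = -m^2 + 2m + 2 for every m ≥ 1, by induction.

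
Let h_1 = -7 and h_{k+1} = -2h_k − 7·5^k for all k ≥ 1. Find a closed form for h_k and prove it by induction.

Claim: h_k = (-2)^k − 5^k.

Base case: h_1 = -7, and (-2)^1 − 5^1 = -2 − 5 = -7.
Assume h_r = (-2)^r − 5^r for some r ≥ 1.
Then h_{r+1} = -2h_r − 7·5^r = -2·((-2)^r − 5^r) − 7·5^r = (-2)^{r+1} + 2·5^r − 7·5^r = (-2)^{r+1} − 5·5^r = (-2)^{r+1} − 5^{r+1}.
By induction, h_k = (-2)^k − 5^k for all k ≥ 1.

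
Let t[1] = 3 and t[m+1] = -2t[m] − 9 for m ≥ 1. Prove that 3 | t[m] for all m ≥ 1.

Base case: t[1] = 3 = 3·1, so 3 | t[1].
Assume 3 | t[r], so t[r] = 3s for some integer s.
Then t[r+1] = -2t[r] − 9 = -2·(3s) − 9 = 3(-2s − 3), so 3 | t[r+1].
This completes the inductive step, so 3 | t[m] for all m ≥ 1.

3 | t[m]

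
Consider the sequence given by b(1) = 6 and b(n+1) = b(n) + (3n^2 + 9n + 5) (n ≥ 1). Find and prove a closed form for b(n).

Claim: b(n) = n^3 + 3n^2 + n + 1.

Base case: b(1) = 6, and 1^3 + 3·1^2 + 1 + 1 = 6.
Assume b(r) = r^3 + 3r^2 + r + 1.
Then b(r+1) = b(r) + (3r^2 + 9r + 5) = (r^3 + 3r^2 + r + 1) + (3r^2 + 9r + 5) = r^3 + 6r^2 + 10r + 6,
and (r+1)^3 + 3·(r+1)^2 + (r+1) + 1 = r^3 + 6r^2 + 10r + 6.
This completes the inductive step, so b(n) = n^3 + 3n^2 + n + 1 for all n ≥ 1.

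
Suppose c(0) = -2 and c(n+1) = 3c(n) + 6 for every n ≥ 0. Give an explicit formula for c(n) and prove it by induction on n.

Claim: c(n) = 3^n − 3.

Base case: c(0) = -2, and 3^0 − 3 = 1 − 3 = -2.
Assume c(j) = 3^j − 3 for some j ≥ 0.
Then c(j+1) = 3c(j) + 6 = 3·(3^j − 3) + 6 = 3^{j+1} − 9 + 6 = 3^{j+1} − 3.
Hence c(n) = 3^n − 3 for every n ≥ 0, by induction.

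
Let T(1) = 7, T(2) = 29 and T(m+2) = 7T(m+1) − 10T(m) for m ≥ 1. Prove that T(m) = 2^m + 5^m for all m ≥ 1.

Base cases: T(1) = 7 and 2^1 + 5^1 = 7; T(2) = 29 and 2^2 + 5^2 = 29.
Assume T(j) = 2^j + 5^j for all 1 ≤ j ≤ k, where k ≥ 2.
Then T(k+1) = 7T(k) − 10T(k−1) = 7·(2^k + 5^k) − 10·(2^{k−1} + 5^{k−1}) = (7·2 − 10)2^{k−1} + (7·5 − 10)5^{k−1} = 4·2^{k−1} + 25·5^{k−1} = 2^{k+1} + 5^{k+1}.
By strong induction, T(m) = 2^m + 5^m for all m ≥ 1.

T(m) = 2^m + 5^m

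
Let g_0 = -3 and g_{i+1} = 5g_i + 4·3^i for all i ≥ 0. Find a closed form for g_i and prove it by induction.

Claim: g_i = -5^i − 2·3^i.

Base case: g_0 = -3, and -5^0 − 2·3^0 = -1 − 2 = -3.
Assume g_k = -5^k − 2·3^k for some k ≥ 0.
Then g_{k+1} = 5g_k + 4·3^k = 5·(-5^k − 2·3^k) + 4·3^k = -5^{k+1} − 10·3^k + 4·3^k = -5^{k+1} − 6·3^k = -5^{k+1} − 2·3^{k+1}.
This completes the inductive step, so g_i = -5^i − 2·3^i for all i ≥ 0.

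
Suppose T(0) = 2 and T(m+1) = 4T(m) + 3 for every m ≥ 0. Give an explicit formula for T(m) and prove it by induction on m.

Claim: T(m) = 3·4^m − 1.

Base case: T(0) = 2, and 3·4^0 − 1 = 3 − 1 = 2.
Assume T(k) = 3·4^k − 1 for some k ≥ 0.
Then T(k+1) = 4T(k) + 3 = 4·(3·4^k − 1) + 3 = 12·4^k − 4 + 3 = 3·4^{k+1} − 1.
By induction, T(m) = 3·4^m − 1 for all m ≥ 0.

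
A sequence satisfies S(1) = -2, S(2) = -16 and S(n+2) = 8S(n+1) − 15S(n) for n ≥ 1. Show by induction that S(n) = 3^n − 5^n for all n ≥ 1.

Base cases: S(1) = -2 and 3^1 − 5^1 = -2; S(2) = -16 and 3^2 − 5^2 = -16.
Assume S(j) = 3^j − 5^j for all 1 ≤ j ≤ r, where r ≥ 2.
Then S(r+1) = 8S(r) − 15S(r−1) = 8·(3^r − 5^r) − 15·(3^{r−1} − 5^{r−1}) = (8·3 − 15)3^{r−1} − (8·5 − 15)5^{r−1} = 9·3^{r−1} − 25·5^{r−1} = 3^{r+1} − 5^{r+1}.
By strong induction, S(n) = 3^n − 5^n for all n ≥ 1.

S(n) = 3^n − 5^n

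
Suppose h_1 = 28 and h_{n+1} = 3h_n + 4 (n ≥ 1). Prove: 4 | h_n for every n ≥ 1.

Base case: h_1 = 28 = 4·7, so 4 | h_1.
Assume 4 | h_k, so h_k = 4t for some integer t.
Then h_{k+1} = 3h_k + 4 = 3·(4t) + 4 = 4(3t + 1), so 4 | h_{k+1}.
Hence 4 | h_n for every n ≥ 1, by induction.

4 | h_n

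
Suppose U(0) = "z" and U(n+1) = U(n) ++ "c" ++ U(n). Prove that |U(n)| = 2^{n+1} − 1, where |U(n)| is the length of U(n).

Base case: |U(0)| = 1, and 2^{0+1} − 1 = 1.
Assume |U(r)| = 2^{r+1} − 1.
Then |U(r+1)| = |U(r)| + 1 + |U(r)| = 2|U(r)| + 1 = 2(2^{r+1} − 1) + 1 = 2^{r+2} − 2 + 1 = 2^{r+2} − 1.
So the formula holds for r+1, and by induction |U(n)| = 2^{n+1} − 1 for all n ≥ 0.

|U(n)| = 2^{n+1} − 1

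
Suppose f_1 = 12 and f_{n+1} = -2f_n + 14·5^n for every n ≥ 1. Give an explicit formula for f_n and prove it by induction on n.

Claim: f_n = -(-2)^n + 2·5^n.

Base case: f_1 = 12, and -(-2)^1 + 2·5^1 = 2 + 10 = 12.
Assume f_m = -(-2)^m + 2·5^m for some m ≥ 1.
Then f_{m+1} = -2f_m + 14·5^m = -2·(-(-2)^m + 2·5^m) + 14·5^m = -(-2)^{m+1} − 4·5^m + 14·5^m = -(-2)^{m+1} + 10·5^m = -(-2)^{m+1} + 2·5^{m+1}.
So the formula holds for m+1, and by induction f_n = -(-2)^n + 2·5^n for all n ≥ 1.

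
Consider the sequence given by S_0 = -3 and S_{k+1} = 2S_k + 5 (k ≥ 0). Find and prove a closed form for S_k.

Claim: S_k = 2^{k+1} − 5.

Base case: S_0 = -3, and 2^{0+1} − 5 = 2 − 5 = -3.
Assume S_m = 2^{m+1} − 5 for some m ≥ 0.
Then S_{m+1} = 2S_m + 5 = 2·(2^{m+1} − 5) + 5 = 2^{m+2} − 10 + 5 = 2^{m+2} − 5.
So the formula holds for m+1, and by induction S_k = 2^{k+1} − 5 for all k ≥ 0.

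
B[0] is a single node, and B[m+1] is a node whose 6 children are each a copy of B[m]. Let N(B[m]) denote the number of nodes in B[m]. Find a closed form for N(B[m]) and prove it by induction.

Claim: N(B[m]) = (6^{m+1} − 1)/5.

Base case: N(B[0]) = 1, and (6^{0+1} − 1)/5 = 1.
Assume N(B[j]) = (6^{j+1} − 1)/5.
Then N(B[j+1]) = 1 + 6N(B[j]) = 1 + 6·(6^{j+1} − 1)/5 = 1 + (6^{j+2} − 6)/5 = (5 + 6^{j+2} − 6)/5 = (6^{j+2} − 1)/5.
This completes the inductive step, so N(B[m]) = (6^{m+1} − 1)/5 for all m ≥ 0.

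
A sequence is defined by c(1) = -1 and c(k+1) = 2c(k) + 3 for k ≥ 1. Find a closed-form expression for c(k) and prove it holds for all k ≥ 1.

Claim: c(k) = 2^k − 3.

Base case: c(1) = -1, and 2^1 − 3 = 2 − 3 = -1.
Assume c(j) = 2^j − 3 for some j ≥ 1.
Then c(j+1) = 2c(j) + 3 = 2·(2^j − 3) + 3 = 2^{j+1} − 6 + 3 = 2^{j+1} − 3.
So the formula holds for j+1, and by induction c(k) = 2^k − 3 for all k ≥ 1.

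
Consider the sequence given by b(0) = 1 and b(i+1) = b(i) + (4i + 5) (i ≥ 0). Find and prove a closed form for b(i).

Claim: b(i) = 2i^2 + 3i + 1.

Base case: b(0) = 1, and 2·0^2 + 3·0 + 1 = 1.
Assume b(m) = 2m^2 + 3m + 1.
Then b(m+1) = b(m) + (4m + 5) = (2m^2 + 3m + 1) + (4m + 5) = 2m^2 + 7m + 6,
and 2·(m+1)^2 + 3·(m+1) + 1 = 2m^2 + 7m + 6.
By induction, b(i) = 2i^2 + 3i + 1 for all i ≥ 0.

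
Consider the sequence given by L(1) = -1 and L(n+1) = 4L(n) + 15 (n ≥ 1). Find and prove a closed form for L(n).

Claim: L(n) = 4^n − 5.

Base case: L(1) = -1, and 4^1 − 5 = 4 − 5 = -1.
Assume L(r) = 4^r − 5 for some r ≥ 1.
Then L(r+1) = 4L(r) + 15 = 4·(4^r − 5) + 15 = 4^{r+1} − 20 + 15 = 4^{r+1} − 5.
Hence L(n) = 4^n − 5 for every n ≥ 1, by induction.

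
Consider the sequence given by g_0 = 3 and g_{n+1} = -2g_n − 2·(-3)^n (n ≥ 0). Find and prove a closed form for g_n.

Claim: g_n = (-2)^n + 2·(-3)^n.

Base case: g_0 = 3, and (-2)^0 + 2·(-3)^0 = 1 + 2 = 3.
Assume g_m = (-2)^m + 2·(-3)^m for some m ≥ 0.
Then g_{m+1} = -2g_m − 2·(-3)^m = -2·((-2)^m + 2·(-3)^m) − 2·(-3)^m = (-2)^{m+1} − 4·(-3)^m − 2·(-3)^m = (-2)^{m+1} − 6·(-3)^m = (-2)^{m+1} + 2·(-3)^{m+1}.
Hence g_n = (-2)^n + 2·(-3)^n for every n ≥ 0, by induction.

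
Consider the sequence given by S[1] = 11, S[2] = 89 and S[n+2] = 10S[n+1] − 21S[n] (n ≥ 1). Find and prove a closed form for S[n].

Claim: S[n] = 2·7^n − 3^n.

Base cases: S[1] = 11 and 2·7^1 − 3^1 = 11; S[2] = 89 and 2·7^2 − 3^2 = 89.
Assume S[j] = 2·7^j − 3^j for all 1 ≤ j ≤ m, where m ≥ 2.
Then S[m+1] = 10S[m] − 21S[m−1] = 10·(2·7^m − 3^m) − 21·(2·7^{m−1} − 3^{m−1}) = 2·(10·7 − 21)7^{m−1} − (10·3 − 21)3^{m−1} = 98·7^{m−1} − 9·3^{m−1} = 2·7^{m+1} − 3^{m+1}.
By strong induction, S[n] = 2·7^n − 3^n for all n ≥ 1.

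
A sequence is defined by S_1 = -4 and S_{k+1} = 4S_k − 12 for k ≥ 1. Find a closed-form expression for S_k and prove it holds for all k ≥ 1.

Claim: S_k = -2·4^k + 4.

Base case: S_1 = -4, and -2·4^1 + 4 = -8 + 4 = -4.
Assume S_r = -2·4^r + 4 for some r ≥ 1.
Then S_{r+1} = 4S_r − 12 = 4·(-2·4^r + 4) − 12 = -8·4^r + 16 − 12 = -2·4^{r+1} + 4.
By induction, S_k = -2·4^k + 4 for all k ≥ 1.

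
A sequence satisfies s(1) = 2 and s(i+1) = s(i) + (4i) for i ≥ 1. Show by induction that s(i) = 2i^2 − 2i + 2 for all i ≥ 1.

Base case: s(1) = 2, and 2·1^2 − 2·1 + 2 = 2.
Assume s(m) = 2m^2 − 2m + 2.
Then s(m+1) = s(m) + (4m) = (2m^2 − 2m + 2) + (4m) = 2m^2 + 2m + 2,
and 2·(m+1)^2 − 2·(m+1) + 2 = 2m^2 + 2m + 2.
Hence s(i) = 2i^2 − 2i + 2 for every i ≥ 1, by induction.

s(i) = 2i^2 − 2i + 2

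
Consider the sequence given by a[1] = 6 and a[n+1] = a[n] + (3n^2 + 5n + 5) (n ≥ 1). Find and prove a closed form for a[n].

Claim: a[n] = n^3 + n^2 + 3n + 1.

Base case: a[1] = 6, and 1^3 + 1^2 + 3·1 + 1 = 6.
Assume a[m] = m^3 + m^2 + 3m + 1.
Then a[m+1] = a[m] + (3m^2 + 5m + 5) = (m^3 + m^2 + 3m + 1) + (3m^2 + 5m + 5) = m^3 + 4m^2 + 8m + 6,
and (m+1)^3 + (m+1)^2 + 3·(m+1) + 1 = m^3 + 4m^2 + 8m + 6.
By induction, a[n] = n^3 + n^2 + 3n + 1 for all n ≥ 1.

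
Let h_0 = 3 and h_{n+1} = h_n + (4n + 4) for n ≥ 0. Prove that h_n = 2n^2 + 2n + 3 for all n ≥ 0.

Base case: h_0 = 3, and 2·0^2 + 2·0 + 3 = 3.
Assume h_r = 2r^2 + 2r + 3.
Then h_{r+1} = h_r + (4r + 4) = (2r^2 + 2r + 3) + (4r + 4) = 2r^2 + 6r + 7,
and 2·(r+1)^2 + 2·(r+1) + 3 = 2r^2 + 6r + 7.
This completes the inductive step, so h_n = 2n^2 + 2n + 3 for all n ≥ 0.

h_n = 2n^2 + 2n + 3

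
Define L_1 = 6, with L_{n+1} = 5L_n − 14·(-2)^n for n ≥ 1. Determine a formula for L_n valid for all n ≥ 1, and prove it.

Claim: L_n = 2·5^n + 2·(-2)^n.

Base case: L_1 = 6, and 2·5^1 + 2·(-2)^1 = 10 − 4 = 6.
Assume L_m = 2·5^m + 2·(-2)^m for some m ≥ 1.
Then L_{m+1} = 5L_m − 14·(-2)^m = 5·(2·5^m + 2·(-2)^m) − 14·(-2)^m = 2·5^{m+1} + 10·(-2)^m − 14·(-2)^m = 2·5^{m+1} − 4·(-2)^m = 2·5^{m+1} + 2·(-2)^{m+1}.
Hence L_n = 2·5^n + 2·(-2)^n for every n ≥ 1, by induction.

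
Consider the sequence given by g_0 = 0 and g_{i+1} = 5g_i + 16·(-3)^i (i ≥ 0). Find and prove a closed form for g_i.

Claim: g_i = 2·5^i − 2·(-3)^i.

Base case: g_0 = 0, and 2·5^0 − 2·(-3)^0 = 2 − 2 = 0.
Assume g_r = 2·5^r − 2·(-3)^r for some r ≥ 0.
Then g_{r+1} = 5g_r + 16·(-3)^r = 5·(2·5^r − 2·(-3)^r) + 16·(-3)^r = 2·5^{r+1} − 10·(-3)^r + 16·(-3)^r = 2·5^{r+1} + 6·(-3)^r = 2·5^{r+1} − 2·(-3)^{r+1}.
By induction, g_i = 2·5^i − 2·(-3)^i for all i ≥ 0.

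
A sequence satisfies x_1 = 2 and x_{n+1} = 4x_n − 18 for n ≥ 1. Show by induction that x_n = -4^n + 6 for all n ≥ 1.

Base case: x_1 = 2, and -4^1 + 6 = -4 + 6 = 2.
Assume x_m = -4^m + 6 for some m ≥ 1.
Then x_{m+1} = 4x_m − 18 = 4·(-4^m + 6) − 18 = -4^{m+1} + 24 − 18 = -4^{m+1} + 6.
By induction, x_n = -4^n + 6 for all n ≥ 1.

x_n = -4^n + 6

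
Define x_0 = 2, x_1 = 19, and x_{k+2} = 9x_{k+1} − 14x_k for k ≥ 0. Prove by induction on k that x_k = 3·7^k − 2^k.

Base cases: x_0 = 2 and 3·7^0 − 2^0 = 2; x_1 = 19 and 3·7^1 − 2^1 = 19.
Assume x_j = 3·7^j − 2^j for all 0 ≤ j ≤ r, where r ≥ 1.
Then x_{r+1} = 9x_r − 14x_{r−1} = 9·(3·7^r − 2^r) − 14·(3·7^{r−1} − 2^{r−1}) = 3·(9·7 − 14)7^{r−1} − (9·2 − 14)2^{r−1} = 147·7^{r−1} − 4·2^{r−1} = 3·7^{r+1} − 2^{r+1}.
Hence x_k = 3·7^k − 2^k for every k ≥ 0, by strong induction.

x_k = 3·7^k − 2^k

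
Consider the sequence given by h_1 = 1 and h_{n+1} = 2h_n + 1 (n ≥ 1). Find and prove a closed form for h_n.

Claim: h_n = 2^n − 1.

Base case: h_1 = 1, and 2^1 − 1 = 2 − 1 = 1.
Assume h_m = 2^m − 1 for some m ≥ 1.
Then h_{m+1} = 2h_m + 1 = 2·(2^m − 1) + 1 = 2^{m+1} − 2 + 1 = 2^{m+1} − 1.
This completes the inductive step, so h_n = 2^n − 1 for all n ≥ 1.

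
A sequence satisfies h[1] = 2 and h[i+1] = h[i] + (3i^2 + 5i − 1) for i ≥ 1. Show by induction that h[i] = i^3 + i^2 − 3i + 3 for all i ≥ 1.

Base case: h[1] = 2, and 1^3 + 1^2 − 3·1 + 3 = 2.
Assume h[k] = k^3 + k^2 − 3k + 3.
Then h[k+1] = h[k] + (3k^2 + 5k − 1) = (k^3 + k^2 − 3k + 3) + (3k^2 + 5k − 1) = k^3 + 4k^2 + 2k + 2,
and (k+1)^3 + (k+1)^2 − 3·(k+1) + 3 = k^3 + 4k^2 + 2k + 2.
This completes the inductive step, so h[i] = i^3 + i^2 − 3i + 3 for all i ≥ 1.

h[i] = i^3 + i^2 − 3i + 3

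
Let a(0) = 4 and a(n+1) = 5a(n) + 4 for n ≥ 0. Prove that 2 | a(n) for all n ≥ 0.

Base case: a(0) = 4 = 2·2, so 2 | a(0).
Assume 2 | a(j), so a(j) = 2t for some integer t.
Then a(j+1) = 5a(j) + 4 = 5·(2t) + 4 = 2(5t + 2), so 2 | a(j+1).
So the property holds for j+1, and by induction 2 | a(n) for all n ≥ 0.

2 | a(n)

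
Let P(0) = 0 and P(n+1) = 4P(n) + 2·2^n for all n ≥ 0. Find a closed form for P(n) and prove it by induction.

Claim: P(n) = 4^n − 2^n.

Base case: P(0) = 0, and 4^0 − 2^0 = 1 − 1 = 0.
Assume P(r) = 4^r − 2^r for some r ≥ 0.
Then P(r+1) = 4P(r) + 2·2^r = 4·(4^r − 2^r) + 2·2^r = 4^{r+1} − 4·2^r + 2·2^r = 4^{r+1} − 2·2^r = 4^{r+1} − 2^{r+1}.
So the formula holds for r+1, and by induction P(n) = 4^n − 2^n for all n ≥ 0.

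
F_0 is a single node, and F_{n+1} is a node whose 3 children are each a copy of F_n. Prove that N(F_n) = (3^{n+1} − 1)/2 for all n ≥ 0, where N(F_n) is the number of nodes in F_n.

Base case: N(F_0) = 1, and (3^{0+1} − 1)/2 = 1.
Assume N(F_k) = (3^{k+1} − 1)/2.
Then N(F_{k+1}) = 1 + 3N(F_k) = 1 + 3·(3^{k+1} − 1)/2 = 1 + (3^{k+2} − 3)/2 = (2 + 3^{k+2} − 3)/2 = (3^{k+2} − 1)/2.
This completes the inductive step, so N(F_n) = (3^{n+1} − 1)/2 for all n ≥ 0.

N(F_n) = (3^{n+1} − 1)/2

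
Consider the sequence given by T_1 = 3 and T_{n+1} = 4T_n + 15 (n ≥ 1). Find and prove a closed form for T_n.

Claim: T_n = 2·4^n − 5.

Base case: T_1 = 3, and 2·4^1 − 5 = 8 − 5 = 3.
Assume T_m = 2·4^m − 5 for some m ≥ 1.
Then T_{m+1} = 4T_m + 15 = 4·(2·4^m − 5) + 15 = 8·4^m − 20 + 15 = 2·4^{m+1} − 5.
This completes the inductive step, so T_n = 2·4^n − 5 for all n ≥ 1.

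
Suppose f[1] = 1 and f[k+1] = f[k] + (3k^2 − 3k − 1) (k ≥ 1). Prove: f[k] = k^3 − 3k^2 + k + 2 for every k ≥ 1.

Base case: f[1] = 1, and 1^3 − 3·1^2 + 1 + 2 = 1.
Assume f[r] = r^3 − 3r^2 + r + 2.
Then f[r+1] = f[r] + (3r^2 − 3r − 1) = (r^3 − 3r^2 + r + 2) + (3r^2 − 3r − 1) = r^3 − 2r + 1,
and (r+1)^3 − 3·(r+1)^2 + (r+1) + 2 = r^3 − 2r + 1.
This completes the inductive step, so f[k] = k^3 − 3k^2 + k + 2 for all k ≥ 1.

f[k] = k^3 − 3k^2 + k + 2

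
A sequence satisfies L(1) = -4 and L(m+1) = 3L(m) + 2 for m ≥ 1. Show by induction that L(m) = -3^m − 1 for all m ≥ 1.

Base case: L(1) = -4, and -3^1 − 1 = -3 − 1 = -4.
Assume L(r) = -3^r − 1 for some r ≥ 1.
Then L(r+1) = 3L(r) + 2 = 3·(-3^r − 1) + 2 = -3^{r+1} − 3 + 2 = -3^{r+1} − 1.
This completes the inductive step, so L(m) = -3^m − 1 for all m ≥ 1.

L(m) = -3^m − 1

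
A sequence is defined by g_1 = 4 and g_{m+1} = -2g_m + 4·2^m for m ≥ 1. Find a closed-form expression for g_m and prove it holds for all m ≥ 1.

Claim: g_m = -(-2)^m + 2^m.

Base case: g_1 = 4, and -(-2)^1 + 2^1 = 2 + 2 = 4.
Assume g_k = -(-2)^k + 2^k for some k ≥ 1.
Then g_{k+1} = -2g_k + 4·2^k = -2·(-(-2)^k + 2^k) + 4·2^k = -(-2)^{k+1} − 2·2^k + 4·2^k = -(-2)^{k+1} + 2·2^k = -(-2)^{k+1} + 2^{k+1}.
Hence g_m = -(-2)^m + 2^m for every m ≥ 1, by induction.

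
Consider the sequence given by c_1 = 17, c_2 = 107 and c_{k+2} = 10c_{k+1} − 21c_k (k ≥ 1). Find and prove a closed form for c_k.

Claim: c_k = 2·7^k + 3^k.

Base cases: c_1 = 17 and 2·7^1 + 3^1 = 17; c_2 = 107 and 2·7^2 + 3^2 = 107.
Assume c_j = 2·7^j + 3^j for all 1 ≤ j ≤ r, where r ≥ 2.
Then c_{r+1} = 10c_r − 21c_{r−1} = 10·(2·7^r + 3^r) − 21·(2·7^{r−1} + 3^{r−1}) = 2·(10·7 − 21)7^{r−1} + (10·3 − 21)3^{r−1} = 98·7^{r−1} + 9·3^{r−1} = 2·7^{r+1} + 3^{r+1}.
By strong induction, c_k = 2·7^k + 3^k for all k ≥ 1.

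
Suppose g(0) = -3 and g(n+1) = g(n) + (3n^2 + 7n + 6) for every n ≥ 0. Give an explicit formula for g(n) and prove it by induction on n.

Claim: g(n) = n^3 + 2n^2 + 3n − 3.

Base case: g(0) = -3, and 0^3 + 2·0^2 + 3·0 − 3 = -3.
Assume g(m) = m^3 + 2m^2 + 3m − 3.
Then g(m+1) = g(m) + (3m^2 + 7m + 6) = (m^3 + 2m^2 + 3m − 3) + (3m^2 + 7m + 6) = m^3 + 5m^2 + 10m + 3,
and (m+1)^3 + 2·(m+1)^2 + 3·(m+1) − 3 = m^3 + 5m^2 + 10m + 3.
Hence g(n) = n^3 + 2n^2 + 3n − 3 for every n ≥ 0, by induction.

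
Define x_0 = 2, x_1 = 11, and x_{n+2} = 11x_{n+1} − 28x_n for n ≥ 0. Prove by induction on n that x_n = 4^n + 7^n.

Base cases: x_0 = 2 and 4^0 + 7^0 = 2; x_1 = 11 and 4^1 + 7^1 = 11.
Assume x_i = 4^i + 7^i for all 0 ≤ i ≤ j, where j ≥ 1.
Then x_{j+1} = 11x_j − 28x_{j−1} = 11·(4^j + 7^j) − 28·(4^{j−1} + 7^{j−1}) = (11·4 − 28)4^{j−1} + (11·7 − 28)7^{j−1} = 16·4^{j−1} + 49·7^{j−1} = 4^{j+1} + 7^{j+1}.
Hence x_n = 4^n + 7^n for every n ≥ 0, by strong induction.

x_n = 4^n + 7^n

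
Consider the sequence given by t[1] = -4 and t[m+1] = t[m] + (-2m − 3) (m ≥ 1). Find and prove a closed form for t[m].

Claim: t[m] = -m^2 − 2m − 1.

Base case: t[1] = -4, and -1^2 − 2·1 − 1 = -4.
Assume t[j] = -j^2 − 2j − 1.
Then t[j+1] = t[j] + (-2j − 3) = (-j^2 − 2j − 1) + (-2j − 3) = -j^2 − 4j − 4,
and -(j+1)^2 − 2·(j+1) − 1 = -j^2 − 4j − 4.
Hence t[m] = -m^2 − 2m − 1 for every m ≥ 1, by induction.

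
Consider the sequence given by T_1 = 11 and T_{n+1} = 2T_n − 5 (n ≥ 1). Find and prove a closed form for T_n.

Claim: T_n = 3·2^n + 5.

Base case: T_1 = 11, and 3·2^1 + 5 = 6 + 5 = 11.
Assume T_k = 3·2^k + 5 for some k ≥ 1.
Then T_{k+1} = 2T_k − 5 = 2·(3·2^k + 5) − 5 = 6·2^k + 10 − 5 = 3·2^{k+1} + 5.
By induction, T_n = 3·2^n + 5 for all n ≥ 1.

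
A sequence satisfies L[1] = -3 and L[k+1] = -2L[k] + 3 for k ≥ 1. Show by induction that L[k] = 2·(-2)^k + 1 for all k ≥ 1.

Base case: L[1] = -3, and 2·(-2)^1 + 1 = -4 + 1 = -3.
Assume L[m] = 2·(-2)^m + 1 for some m ≥ 1.
Then L[m+1] = -2L[m] + 3 = -2·(2·(-2)^m + 1) + 3 = -4·(-2)^m − 2 + 3 = 2·(-2)^{m+1} + 1.
Hence L[k] = 2·(-2)^k + 1 for every k ≥ 1, by induction.

L[k] = 2·(-2)^k + 1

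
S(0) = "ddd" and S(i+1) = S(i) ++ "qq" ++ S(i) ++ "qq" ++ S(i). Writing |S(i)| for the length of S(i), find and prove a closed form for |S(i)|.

Claim: |S(i)| = 5·3^i − 2.

Base case: |S(0)| = 3, and 5·3^0 − 2 = 3.
Assume |S(r)| = 5·3^r − 2.
Then |S(r+1)| = 3|S(r)| + 4 = 3(5·3^r − 2) + 4 = 5·3^{r+1} − 6 + 4 = 5·3^{r+1} − 2.
Hence |S(i)| = 5·3^i − 2 for every i ≥ 0, by induction.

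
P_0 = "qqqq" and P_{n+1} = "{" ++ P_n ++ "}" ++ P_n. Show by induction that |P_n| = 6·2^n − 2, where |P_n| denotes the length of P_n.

Base case: |P_0| = 4, and 6·2^0 − 2 = 4.
Assume |P_r| = 6·2^r − 2.
Then |P_{r+1}| = 1 + |P_r| + 1 + |P_r| = 2|P_r| + 2 = 2(6·2^r − 2) + 2 = 6·2^{r+1} − 4 + 2 = 6·2^{r+1} − 2.
By induction, |P_n| = 6·2^n − 2 for all n ≥ 0.

|P_n| = 6·2^n − 2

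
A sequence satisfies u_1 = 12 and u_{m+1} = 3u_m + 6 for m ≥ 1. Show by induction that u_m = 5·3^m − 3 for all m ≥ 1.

Base case: u_1 = 12, and 5·3^1 − 3 = 15 − 3 = 12.
Assume u_j = 5·3^j − 3 for some j ≥ 1.
Then u_{j+1} = 3u_j + 6 = 3·(5·3^j − 3) + 6 = 15·3^j − 9 + 6 = 5·3^{j+1} − 3.
So the formula holds for j+1, and by induction u_m = 5·3^m − 3 for all m ≥ 1.

u_m = 5·3^m − 3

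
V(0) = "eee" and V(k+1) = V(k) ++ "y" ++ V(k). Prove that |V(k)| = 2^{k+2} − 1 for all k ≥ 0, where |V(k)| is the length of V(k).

Base case: |V(0)| = 3, and 2^{0+2} − 1 = 3.
Assume |V(m)| = 2^{m+2} − 1.
Then |V(m+1)| = |V(m)| + 1 + |V(m)| = 2|V(m)| + 1 = 2(2^{m+2} − 1) + 1 = 2^{m+3} − 2 + 1 = 2^{m+3} − 1.
Hence |V(k)| = 2^{k+2} − 1 for every k ≥ 0, by induction.

|V(k)| = 2^{k+2} − 1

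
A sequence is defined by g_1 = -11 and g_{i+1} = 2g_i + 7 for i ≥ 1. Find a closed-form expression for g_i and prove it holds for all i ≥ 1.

Claim: g_i = -2^{i+1} − 7.

Base case: g_1 = -11, and -2^{1+1} − 7 = -4 − 7 = -11.
Assume g_m = -2^{m+1} − 7 for some m ≥ 1.
Then g_{m+1} = 2g_m + 7 = 2·(-2^{m+1} − 7) + 7 = -2^{m+2} − 14 + 7 = -2^{m+2} − 7.
By induction, g_i = -2^{i+1} − 7 for all i ≥ 1.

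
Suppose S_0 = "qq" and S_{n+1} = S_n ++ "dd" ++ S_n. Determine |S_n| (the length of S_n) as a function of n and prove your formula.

Claim: |S_n| = 2^{n+2} − 2.

Base case: |S_0| = 2, and 2^{0+2} − 2 = 2.
Assume |S_r| = 2^{r+2} − 2.
Then |S_{r+1}| = |S_r| + 2 + |S_r| = 2|S_r| + 2 = 2(2^{r+2} − 2) + 2 = 2^{r+3} − 4 + 2 = 2^{r+3} − 2.
This completes the inductive step, so |S_n| = 2^{n+2} − 2 for all n ≥ 0.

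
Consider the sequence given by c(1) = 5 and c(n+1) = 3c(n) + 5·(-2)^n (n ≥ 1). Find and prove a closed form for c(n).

Claim: c(n) = 3^n − (-2)^n.

Base case: c(1) = 5, and 3^1 − (-2)^1 = 3 + 2 = 5.
Assume c(j) = 3^j − (-2)^j for some j ≥ 1.
Then c(j+1) = 3c(j) + 5·(-2)^j = 3·(3^j − (-2)^j) + 5·(-2)^j = 3^{j+1} − 3·(-2)^j + 5·(-2)^j = 3^{j+1} + 2·(-2)^j = 3^{j+1} − (-2)^{j+1}.
Hence c(n) = 3^n − (-2)^n for every n ≥ 1, by induction.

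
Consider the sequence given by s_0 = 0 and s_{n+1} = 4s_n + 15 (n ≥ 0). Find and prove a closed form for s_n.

Claim: s_n = 5·4^n − 5.

Base case: s_0 = 0, and 5·4^0 − 5 = 5 − 5 = 0.
Assume s_r = 5·4^r − 5 for some r ≥ 0.
Then s_{r+1} = 4s_r + 15 = 4·(5·4^r − 5) + 15 = 20·4^r − 20 + 15 = 5·4^{r+1} − 5.
By induction, s_n = 5·4^n − 5 for all n ≥ 0.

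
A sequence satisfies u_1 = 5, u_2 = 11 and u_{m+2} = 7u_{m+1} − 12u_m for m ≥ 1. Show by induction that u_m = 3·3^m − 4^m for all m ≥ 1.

Base cases: u_1 = 5 and 3·3^1 − 4^1 = 5; u_2 = 11 and 3·3^2 − 4^2 = 11.
Assume u_j = 3·3^j − 4^j for all 1 ≤ j ≤ r, where r ≥ 2.
Then u_{r+1} = 7u_r − 12u_{r−1} = 7·(3·3^r − 4^r) − 12·(3·3^{r−1} − 4^{r−1}) = 3·(7·3 − 12)3^{r−1} − (7·4 − 12)4^{r−1} = 27·3^{r−1} − 16·4^{r−1} = 3·3^{r+1} − 4^{r+1}.
This completes the inductive step, so u_m = 3·3^m − 4^m for all m ≥ 1.

u_m = 3·3^m − 4^m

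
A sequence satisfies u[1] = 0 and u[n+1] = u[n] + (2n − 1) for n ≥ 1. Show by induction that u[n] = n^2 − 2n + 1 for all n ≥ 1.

Base case: u[1] = 0, and 1^2 − 2·1 + 1 = 0.
Assume u[m] = m^2 − 2m + 1.
Then u[m+1] = u[m] + (2m − 1) = (m^2 − 2m + 1) + (2m − 1) = m^2,
and (m+1)^2 − 2·(m+1) + 1 = m^2.
By induction, u[n] = n^2 − 2n + 1 for all n ≥ 1.

u[n] = n^2 − 2n + 1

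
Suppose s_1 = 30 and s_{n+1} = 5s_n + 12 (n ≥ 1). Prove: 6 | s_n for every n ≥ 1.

Base case: s_1 = 30 = 6·5, so 6 | s_1.
Assume 6 | s_r, so s_r = 6t for some integer t.
Then s_{r+1} = 5s_r + 12 = 5·(6t) + 12 = 6(5t + 2), so 6 | s_{r+1}.
By induction, 6 | s_n for all n ≥ 1.

6 | s_n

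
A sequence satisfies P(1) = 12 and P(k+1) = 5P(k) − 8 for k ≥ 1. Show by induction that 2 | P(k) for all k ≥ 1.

Base case: P(1) = 12 = 2·6, so 2 | P(1).
Assume 2 | P(m), so P(m) = 2t for some integer t.
Then P(m+1) = 5P(m) − 8 = 5·(2t) − 8 = 2(5t − 4), so 2 | P(m+1).
Hence 2 | P(k) for every k ≥ 1, by induction.

2 | P(k)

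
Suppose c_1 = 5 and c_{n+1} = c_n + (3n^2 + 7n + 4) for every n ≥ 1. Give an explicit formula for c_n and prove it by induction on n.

Claim: c_n = n^3 + 2n^2 + n + 1.

Base case: c_1 = 5, and 1^3 + 2·1^2 + 1 + 1 = 5.
Assume c_k = k^3 + 2k^2 + k + 1.
Then c_{k+1} = c_k + (3k^2 + 7k + 4) = (k^3 + 2k^2 + k + 1) + (3k^2 + 7k + 4) = k^3 + 5k^2 + 8k + 5,
and (k+1)^3 + 2·(k+1)^2 + (k+1) + 1 = k^3 + 5k^2 + 8k + 5.
This completes the inductive step, so c_n = n^3 + 2n^2 + n + 1 for all n ≥ 1.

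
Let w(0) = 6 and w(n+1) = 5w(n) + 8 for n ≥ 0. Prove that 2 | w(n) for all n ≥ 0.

Base case: w(0) = 6 = 2·3, so 2 | w(0).
Assume 2 | w(r), so w(r) = 2t for some integer t.
Then w(r+1) = 5w(r) + 8 = 5·(2t) + 8 = 2(5t + 4), so 2 | w(r+1).
So the property holds for r+1, and by induction 2 | w(n) for all n ≥ 0.

2 | w(n)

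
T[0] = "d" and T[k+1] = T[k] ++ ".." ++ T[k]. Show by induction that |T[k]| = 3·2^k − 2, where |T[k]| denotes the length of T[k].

Base case: |T[0]| = 1, and 3·2^0 − 2 = 1.
Assume |T[m]| = 3·2^m − 2.
Then |T[m+1]| = |T[m]| + 2 + |T[m]| = 2|T[m]| + 2 = 2(3·2^m − 2) + 2 = 3·2^{m+1} − 4 + 2 = 3·2^{m+1} − 2.
So the formula holds for m+1, and by induction |T[k]| = 3·2^k − 2 for all k ≥ 0.

|T[k]| = 3·2^k − 2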